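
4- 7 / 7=3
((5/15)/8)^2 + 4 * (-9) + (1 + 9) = -14975/576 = -26.00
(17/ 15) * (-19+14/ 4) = -527/ 30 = -17.57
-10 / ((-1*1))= 10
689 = 689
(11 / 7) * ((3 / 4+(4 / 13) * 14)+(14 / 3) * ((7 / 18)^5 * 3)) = 700138835 / 85975344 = 8.14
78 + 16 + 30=124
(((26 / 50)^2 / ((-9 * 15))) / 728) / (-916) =13 / 4328100000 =0.00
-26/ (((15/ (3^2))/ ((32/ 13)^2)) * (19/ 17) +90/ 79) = -107268096/ 5968505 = -17.97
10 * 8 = 80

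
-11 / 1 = -11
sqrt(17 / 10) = sqrt(170) / 10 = 1.30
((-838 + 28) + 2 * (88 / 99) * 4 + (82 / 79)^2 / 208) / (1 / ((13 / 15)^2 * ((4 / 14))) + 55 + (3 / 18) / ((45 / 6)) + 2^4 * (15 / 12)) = -152428451695 / 15127722166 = -10.08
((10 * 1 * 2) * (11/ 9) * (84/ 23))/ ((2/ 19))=58520/ 69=848.12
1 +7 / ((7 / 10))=11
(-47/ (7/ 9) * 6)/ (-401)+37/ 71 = 284057/ 199297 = 1.43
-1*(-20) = 20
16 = 16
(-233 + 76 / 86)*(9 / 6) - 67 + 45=-31835 / 86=-370.17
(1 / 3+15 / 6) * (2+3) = 85 / 6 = 14.17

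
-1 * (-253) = 253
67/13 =5.15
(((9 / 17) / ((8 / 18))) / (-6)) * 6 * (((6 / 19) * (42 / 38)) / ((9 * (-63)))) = 9 / 12274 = 0.00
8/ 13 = 0.62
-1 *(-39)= 39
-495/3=-165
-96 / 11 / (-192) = 1 / 22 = 0.05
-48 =-48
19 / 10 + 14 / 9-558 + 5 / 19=-947821 / 1710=-554.28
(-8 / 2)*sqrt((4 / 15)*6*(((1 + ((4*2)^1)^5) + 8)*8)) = -32*sqrt(163885) / 5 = -2590.89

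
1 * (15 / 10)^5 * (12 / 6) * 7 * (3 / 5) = 63.79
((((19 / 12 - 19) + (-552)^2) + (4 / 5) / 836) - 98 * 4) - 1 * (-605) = 3823440787 / 12540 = 304899.58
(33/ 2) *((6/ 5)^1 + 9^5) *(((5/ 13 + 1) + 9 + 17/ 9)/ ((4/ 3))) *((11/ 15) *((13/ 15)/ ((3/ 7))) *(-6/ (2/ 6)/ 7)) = -4275136063/ 125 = -34201088.50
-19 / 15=-1.27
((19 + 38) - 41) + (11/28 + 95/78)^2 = 18.59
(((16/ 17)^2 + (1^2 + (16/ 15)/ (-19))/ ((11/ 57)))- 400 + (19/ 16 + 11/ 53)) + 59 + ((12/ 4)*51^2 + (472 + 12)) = 107200484153/ 13478960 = 7953.17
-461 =-461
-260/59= -4.41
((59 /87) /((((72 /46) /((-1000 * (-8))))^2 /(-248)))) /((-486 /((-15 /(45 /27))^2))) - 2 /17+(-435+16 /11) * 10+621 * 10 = 2894890082301038 /3953367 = 732259383.53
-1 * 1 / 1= -1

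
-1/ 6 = -0.17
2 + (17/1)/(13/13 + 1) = 10.50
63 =63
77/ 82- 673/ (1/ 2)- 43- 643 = -166547/ 82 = -2031.06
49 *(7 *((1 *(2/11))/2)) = 343/11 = 31.18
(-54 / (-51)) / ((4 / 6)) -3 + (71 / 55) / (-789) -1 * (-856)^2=-540551380927 / 737715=-732737.41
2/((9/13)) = 26/9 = 2.89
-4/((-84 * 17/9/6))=18/119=0.15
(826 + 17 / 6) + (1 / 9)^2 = 134273 / 162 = 828.85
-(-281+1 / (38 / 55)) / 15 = 3541 / 190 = 18.64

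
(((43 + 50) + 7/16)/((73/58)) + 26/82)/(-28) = -255021/95776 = -2.66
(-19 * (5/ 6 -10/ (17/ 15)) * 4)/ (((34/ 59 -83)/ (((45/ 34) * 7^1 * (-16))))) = 511624400/ 468469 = 1092.12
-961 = -961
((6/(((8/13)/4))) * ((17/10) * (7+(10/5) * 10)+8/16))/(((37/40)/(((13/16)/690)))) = 9802/4255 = 2.30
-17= -17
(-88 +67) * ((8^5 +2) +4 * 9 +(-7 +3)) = -688842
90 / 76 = 45 / 38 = 1.18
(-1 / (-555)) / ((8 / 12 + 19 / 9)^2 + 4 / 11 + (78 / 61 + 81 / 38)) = 688446 / 4390167845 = 0.00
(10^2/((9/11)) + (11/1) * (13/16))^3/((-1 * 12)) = -6737347390103/35831808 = -188027.00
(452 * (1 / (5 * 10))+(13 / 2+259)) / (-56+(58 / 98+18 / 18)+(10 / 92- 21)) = -15470329 / 4243125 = -3.65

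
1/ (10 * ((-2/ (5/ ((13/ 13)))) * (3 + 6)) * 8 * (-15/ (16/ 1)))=1/ 270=0.00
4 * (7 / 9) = 3.11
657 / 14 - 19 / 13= 8275 / 182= 45.47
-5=-5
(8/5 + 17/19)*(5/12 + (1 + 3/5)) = 9559/1900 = 5.03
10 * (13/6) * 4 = 260/3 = 86.67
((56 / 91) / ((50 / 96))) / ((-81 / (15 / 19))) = -128 / 11115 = -0.01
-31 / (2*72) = -31 / 144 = -0.22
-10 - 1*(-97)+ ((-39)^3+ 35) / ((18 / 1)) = -28859 / 9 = -3206.56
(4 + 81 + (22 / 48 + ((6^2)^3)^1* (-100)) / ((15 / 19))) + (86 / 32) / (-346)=-1472218093307 / 249120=-5909674.43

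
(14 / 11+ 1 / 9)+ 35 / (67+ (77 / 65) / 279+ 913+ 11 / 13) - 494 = -867426576443 / 1760984478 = -492.58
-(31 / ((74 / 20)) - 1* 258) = 9236 / 37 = 249.62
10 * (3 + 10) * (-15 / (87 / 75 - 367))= 24375 / 4573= 5.33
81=81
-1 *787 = -787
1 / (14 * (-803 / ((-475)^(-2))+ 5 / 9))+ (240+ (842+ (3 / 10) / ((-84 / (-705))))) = 49515368020337 / 45656572360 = 1084.52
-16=-16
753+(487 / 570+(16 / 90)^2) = 58011527 / 76950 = 753.89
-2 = -2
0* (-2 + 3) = 0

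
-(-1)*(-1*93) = -93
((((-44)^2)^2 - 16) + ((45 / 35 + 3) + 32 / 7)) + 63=3748151.86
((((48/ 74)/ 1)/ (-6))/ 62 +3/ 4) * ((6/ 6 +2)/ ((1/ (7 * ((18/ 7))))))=92691/ 2294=40.41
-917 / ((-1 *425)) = 917 / 425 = 2.16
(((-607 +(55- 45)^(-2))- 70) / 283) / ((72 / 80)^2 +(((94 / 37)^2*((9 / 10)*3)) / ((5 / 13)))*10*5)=-0.00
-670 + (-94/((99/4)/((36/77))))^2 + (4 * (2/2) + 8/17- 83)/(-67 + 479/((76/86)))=-4449763181476/6671186291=-667.01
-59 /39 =-1.51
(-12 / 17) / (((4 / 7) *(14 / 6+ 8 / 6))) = -0.34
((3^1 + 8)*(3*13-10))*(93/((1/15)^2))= 6675075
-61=-61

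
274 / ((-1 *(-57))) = 274 / 57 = 4.81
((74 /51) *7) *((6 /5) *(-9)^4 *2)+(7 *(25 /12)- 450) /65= 2120636327 /13260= 159927.32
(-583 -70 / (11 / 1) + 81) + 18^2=-2028 / 11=-184.36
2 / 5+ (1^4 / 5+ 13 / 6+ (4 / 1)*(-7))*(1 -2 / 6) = -751 / 45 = -16.69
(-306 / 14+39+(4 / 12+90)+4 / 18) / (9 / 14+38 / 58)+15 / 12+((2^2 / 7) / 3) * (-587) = -3663907 / 132804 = -27.59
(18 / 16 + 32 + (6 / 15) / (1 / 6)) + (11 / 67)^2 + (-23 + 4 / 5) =2397477 / 179560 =13.35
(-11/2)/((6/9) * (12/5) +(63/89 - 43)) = 4895/36216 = 0.14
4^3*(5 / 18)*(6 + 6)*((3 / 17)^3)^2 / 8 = 19440 / 24137569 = 0.00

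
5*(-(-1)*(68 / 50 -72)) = -1766 / 5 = -353.20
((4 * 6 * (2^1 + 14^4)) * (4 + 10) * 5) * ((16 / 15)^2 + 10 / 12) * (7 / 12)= 1113174356 / 15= 74211623.73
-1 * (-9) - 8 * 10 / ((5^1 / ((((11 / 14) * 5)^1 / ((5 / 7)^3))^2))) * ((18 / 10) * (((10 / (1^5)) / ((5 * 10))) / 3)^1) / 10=-1040001 / 78125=-13.31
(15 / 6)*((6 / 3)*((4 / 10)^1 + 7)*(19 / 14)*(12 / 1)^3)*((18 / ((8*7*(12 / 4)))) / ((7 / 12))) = 15937.40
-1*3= -3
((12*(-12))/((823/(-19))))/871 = 0.00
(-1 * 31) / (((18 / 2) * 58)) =-31 / 522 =-0.06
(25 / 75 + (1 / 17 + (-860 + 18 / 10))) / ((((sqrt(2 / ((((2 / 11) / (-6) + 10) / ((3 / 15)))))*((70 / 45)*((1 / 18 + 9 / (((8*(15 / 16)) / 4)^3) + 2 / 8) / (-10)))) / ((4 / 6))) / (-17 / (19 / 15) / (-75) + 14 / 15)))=6934089700*sqrt(108570) / 187005049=12217.74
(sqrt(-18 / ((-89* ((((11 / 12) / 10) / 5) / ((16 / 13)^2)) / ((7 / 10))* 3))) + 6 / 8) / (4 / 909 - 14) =-43632* sqrt(68530) / 80956447 - 2727 / 50888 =-0.19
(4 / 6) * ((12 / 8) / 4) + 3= 13 / 4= 3.25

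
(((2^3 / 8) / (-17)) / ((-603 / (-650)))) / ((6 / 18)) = -650 / 3417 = -0.19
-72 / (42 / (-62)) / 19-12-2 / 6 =-2689 / 399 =-6.74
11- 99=-88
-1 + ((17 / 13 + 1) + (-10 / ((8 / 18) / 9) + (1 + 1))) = -5179 / 26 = -199.19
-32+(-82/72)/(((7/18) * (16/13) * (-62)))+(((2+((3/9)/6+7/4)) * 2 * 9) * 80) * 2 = 151768597/13888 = 10928.04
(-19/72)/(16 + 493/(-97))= -1843/76248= -0.02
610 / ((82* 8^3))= 305 / 20992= 0.01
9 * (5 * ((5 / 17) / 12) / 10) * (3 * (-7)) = -315 / 136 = -2.32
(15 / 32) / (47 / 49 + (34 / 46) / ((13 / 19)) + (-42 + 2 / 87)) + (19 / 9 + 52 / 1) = 793145344933 / 14660896896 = 54.10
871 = 871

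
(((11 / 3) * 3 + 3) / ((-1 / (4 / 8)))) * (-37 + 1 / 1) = 252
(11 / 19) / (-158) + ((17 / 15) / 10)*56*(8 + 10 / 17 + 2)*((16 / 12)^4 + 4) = 39001687 / 81054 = 481.18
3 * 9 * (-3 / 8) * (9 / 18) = -81 / 16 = -5.06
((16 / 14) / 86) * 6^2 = 144 / 301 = 0.48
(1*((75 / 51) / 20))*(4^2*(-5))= -100 / 17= -5.88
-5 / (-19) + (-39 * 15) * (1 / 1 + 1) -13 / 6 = -1171.90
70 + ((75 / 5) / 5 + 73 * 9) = 730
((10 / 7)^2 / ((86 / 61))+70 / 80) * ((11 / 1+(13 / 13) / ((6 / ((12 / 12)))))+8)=4502135 / 101136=44.52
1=1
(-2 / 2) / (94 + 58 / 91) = -91 / 8612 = -0.01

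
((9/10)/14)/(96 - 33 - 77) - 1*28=-54889/1960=-28.00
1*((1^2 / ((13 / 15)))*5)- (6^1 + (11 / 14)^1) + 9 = 1453 / 182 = 7.98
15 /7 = 2.14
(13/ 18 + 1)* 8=124/ 9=13.78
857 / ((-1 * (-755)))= 857 / 755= 1.14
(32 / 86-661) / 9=-9469 / 129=-73.40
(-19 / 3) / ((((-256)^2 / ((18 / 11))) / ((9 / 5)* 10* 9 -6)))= -2223 / 90112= -0.02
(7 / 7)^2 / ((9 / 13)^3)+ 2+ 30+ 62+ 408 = 368155 / 729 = 505.01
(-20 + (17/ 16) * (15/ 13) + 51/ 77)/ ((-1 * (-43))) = -290077/ 688688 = -0.42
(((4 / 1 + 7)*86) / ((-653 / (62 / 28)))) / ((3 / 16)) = -234608 / 13713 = -17.11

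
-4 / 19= -0.21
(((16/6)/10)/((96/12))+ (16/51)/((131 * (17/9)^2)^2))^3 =0.00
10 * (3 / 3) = 10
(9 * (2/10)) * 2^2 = 36/5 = 7.20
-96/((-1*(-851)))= -96/851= -0.11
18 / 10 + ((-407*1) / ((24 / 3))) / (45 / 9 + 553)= 38141 / 22320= 1.71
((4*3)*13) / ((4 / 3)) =117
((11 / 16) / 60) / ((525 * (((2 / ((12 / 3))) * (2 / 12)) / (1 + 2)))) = 11 / 14000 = 0.00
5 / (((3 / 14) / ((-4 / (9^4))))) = -280 / 19683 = -0.01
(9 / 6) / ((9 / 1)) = 0.17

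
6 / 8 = 3 / 4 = 0.75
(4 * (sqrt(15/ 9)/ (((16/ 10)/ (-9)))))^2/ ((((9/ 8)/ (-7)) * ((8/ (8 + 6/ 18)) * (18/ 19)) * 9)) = -415625/ 648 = -641.40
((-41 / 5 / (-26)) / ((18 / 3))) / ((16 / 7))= 0.02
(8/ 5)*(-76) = -608/ 5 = -121.60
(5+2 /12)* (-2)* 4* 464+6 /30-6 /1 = -287767 /15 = -19184.47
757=757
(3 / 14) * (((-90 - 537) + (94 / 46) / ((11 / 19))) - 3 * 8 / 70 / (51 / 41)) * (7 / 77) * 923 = -129998460969 / 11591195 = -11215.28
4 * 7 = 28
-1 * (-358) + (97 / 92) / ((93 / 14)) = 1532203 / 4278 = 358.16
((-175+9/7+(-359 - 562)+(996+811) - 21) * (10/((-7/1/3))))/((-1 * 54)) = 8065/147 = 54.86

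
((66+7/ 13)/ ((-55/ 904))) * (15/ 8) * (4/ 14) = -585.88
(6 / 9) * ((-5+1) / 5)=-8 / 15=-0.53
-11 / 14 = -0.79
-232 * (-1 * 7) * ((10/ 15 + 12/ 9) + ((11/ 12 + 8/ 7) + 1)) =24650/ 3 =8216.67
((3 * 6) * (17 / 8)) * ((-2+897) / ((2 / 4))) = 136935 / 2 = 68467.50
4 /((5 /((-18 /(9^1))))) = -1.60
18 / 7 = 2.57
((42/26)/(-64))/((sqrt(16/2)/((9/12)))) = -0.01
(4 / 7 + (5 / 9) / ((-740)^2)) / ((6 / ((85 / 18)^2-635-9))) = -794187442337 / 13413133440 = -59.21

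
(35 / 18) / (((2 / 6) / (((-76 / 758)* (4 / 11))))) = -2660 / 12507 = -0.21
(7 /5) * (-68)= -476 /5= -95.20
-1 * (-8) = 8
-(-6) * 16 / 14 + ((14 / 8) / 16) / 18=55345 / 8064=6.86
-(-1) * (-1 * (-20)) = 20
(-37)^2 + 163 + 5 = 1537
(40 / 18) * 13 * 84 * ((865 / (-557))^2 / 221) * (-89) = -37291534000 / 15822699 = -2356.84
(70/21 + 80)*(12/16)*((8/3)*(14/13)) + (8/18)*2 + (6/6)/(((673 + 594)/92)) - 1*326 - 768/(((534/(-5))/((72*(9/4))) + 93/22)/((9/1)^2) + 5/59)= -127334863912742/20845516419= -6108.50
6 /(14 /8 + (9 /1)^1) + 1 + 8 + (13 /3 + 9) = 2953 /129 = 22.89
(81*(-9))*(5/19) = -3645/19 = -191.84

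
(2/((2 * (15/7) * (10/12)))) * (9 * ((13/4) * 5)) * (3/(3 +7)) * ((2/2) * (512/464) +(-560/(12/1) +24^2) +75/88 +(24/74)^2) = 912296719971/69873760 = 13056.36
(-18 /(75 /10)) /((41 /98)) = -1176 /205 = -5.74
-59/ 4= -14.75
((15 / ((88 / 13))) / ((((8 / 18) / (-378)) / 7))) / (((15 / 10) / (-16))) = 1547910 / 11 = 140719.09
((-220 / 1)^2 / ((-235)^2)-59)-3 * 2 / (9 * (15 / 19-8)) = -52686403 / 907899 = -58.03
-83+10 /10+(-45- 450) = -577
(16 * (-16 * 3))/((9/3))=-256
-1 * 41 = -41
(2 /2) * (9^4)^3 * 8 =2259436291848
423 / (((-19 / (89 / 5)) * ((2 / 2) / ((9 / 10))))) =-338823 / 950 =-356.66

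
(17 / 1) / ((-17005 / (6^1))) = -0.01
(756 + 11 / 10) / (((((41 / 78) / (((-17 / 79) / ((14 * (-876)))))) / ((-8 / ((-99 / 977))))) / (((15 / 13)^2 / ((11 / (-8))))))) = -1.93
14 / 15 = 0.93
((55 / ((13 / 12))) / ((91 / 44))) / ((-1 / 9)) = -261360 / 1183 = -220.93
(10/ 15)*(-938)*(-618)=386456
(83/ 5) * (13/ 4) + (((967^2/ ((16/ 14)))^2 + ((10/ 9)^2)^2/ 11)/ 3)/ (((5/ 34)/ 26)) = 683371673665517711147/ 17321040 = 39453270338589.24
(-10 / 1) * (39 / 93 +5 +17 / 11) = -23750 / 341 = -69.65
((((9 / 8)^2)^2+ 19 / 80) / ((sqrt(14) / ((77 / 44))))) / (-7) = -0.12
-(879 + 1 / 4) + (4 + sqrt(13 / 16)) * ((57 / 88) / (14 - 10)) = -77317 / 88 + 57 * sqrt(13) / 1408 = -878.46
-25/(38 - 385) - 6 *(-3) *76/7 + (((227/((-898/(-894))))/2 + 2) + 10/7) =680380903/2181242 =311.92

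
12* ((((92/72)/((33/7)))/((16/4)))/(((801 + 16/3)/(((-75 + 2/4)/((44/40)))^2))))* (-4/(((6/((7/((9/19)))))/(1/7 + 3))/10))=-33956429500/23708619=-1432.24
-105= -105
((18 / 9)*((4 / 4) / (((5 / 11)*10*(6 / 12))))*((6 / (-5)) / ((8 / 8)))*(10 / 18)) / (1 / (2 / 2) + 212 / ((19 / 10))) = -836 / 160425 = -0.01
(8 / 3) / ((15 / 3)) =8 / 15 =0.53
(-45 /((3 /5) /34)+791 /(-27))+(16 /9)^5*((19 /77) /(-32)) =-11728097351 /4546773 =-2579.43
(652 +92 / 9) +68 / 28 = 41873 / 63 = 664.65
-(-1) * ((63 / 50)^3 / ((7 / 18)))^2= 103355177121 / 3906250000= 26.46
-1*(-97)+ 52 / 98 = 4779 / 49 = 97.53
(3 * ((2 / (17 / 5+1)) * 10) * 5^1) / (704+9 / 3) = 750 / 7777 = 0.10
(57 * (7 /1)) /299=399 /299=1.33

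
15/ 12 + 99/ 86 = 413/ 172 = 2.40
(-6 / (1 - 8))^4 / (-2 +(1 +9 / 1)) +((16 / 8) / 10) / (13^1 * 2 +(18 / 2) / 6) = 49352 / 660275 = 0.07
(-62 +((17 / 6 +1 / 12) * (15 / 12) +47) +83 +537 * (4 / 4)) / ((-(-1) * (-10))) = -5843 / 96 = -60.86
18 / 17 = 1.06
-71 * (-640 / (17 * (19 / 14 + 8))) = 636160 / 2227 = 285.66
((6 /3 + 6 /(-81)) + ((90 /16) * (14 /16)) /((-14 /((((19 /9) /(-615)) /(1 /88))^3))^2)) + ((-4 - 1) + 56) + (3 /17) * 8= 4131821281756986207368453 /76039665706268773621875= 54.34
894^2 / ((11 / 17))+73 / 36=489133235 / 396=1235184.94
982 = 982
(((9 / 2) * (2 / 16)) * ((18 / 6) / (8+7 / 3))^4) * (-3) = -177147 / 14776336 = -0.01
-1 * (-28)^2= -784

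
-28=-28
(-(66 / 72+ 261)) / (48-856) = 3143 / 9696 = 0.32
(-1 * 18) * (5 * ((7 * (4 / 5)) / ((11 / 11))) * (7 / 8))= -441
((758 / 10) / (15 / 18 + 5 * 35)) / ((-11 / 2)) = -4548 / 58025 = -0.08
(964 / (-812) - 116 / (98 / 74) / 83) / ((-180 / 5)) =88163 / 1415316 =0.06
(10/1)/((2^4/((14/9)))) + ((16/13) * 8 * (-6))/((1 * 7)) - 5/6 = -8.30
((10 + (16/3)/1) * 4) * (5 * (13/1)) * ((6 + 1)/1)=83720/3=27906.67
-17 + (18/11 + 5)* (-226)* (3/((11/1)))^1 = -51551/121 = -426.04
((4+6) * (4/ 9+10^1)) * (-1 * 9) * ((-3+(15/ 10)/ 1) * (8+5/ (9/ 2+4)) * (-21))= -4323060/ 17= -254297.65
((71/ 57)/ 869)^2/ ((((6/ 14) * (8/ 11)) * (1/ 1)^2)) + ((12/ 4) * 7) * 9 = 1011741676351/ 5353130376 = 189.00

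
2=2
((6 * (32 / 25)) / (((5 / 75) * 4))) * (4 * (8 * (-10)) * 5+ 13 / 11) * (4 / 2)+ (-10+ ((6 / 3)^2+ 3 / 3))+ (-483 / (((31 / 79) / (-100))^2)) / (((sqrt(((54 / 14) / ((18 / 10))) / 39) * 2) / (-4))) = 267543339.13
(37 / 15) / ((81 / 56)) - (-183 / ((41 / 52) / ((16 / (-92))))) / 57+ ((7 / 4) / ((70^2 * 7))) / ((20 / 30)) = 1.00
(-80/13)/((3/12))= -320/13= -24.62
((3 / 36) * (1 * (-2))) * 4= -2 / 3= -0.67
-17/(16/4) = -17/4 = -4.25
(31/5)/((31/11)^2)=121/155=0.78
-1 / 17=-0.06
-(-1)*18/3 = 6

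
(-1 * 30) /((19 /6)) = -180 /19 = -9.47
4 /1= 4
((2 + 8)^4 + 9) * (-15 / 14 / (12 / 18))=-450405 / 28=-16085.89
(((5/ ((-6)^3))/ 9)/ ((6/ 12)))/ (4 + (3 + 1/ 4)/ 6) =-10/ 8829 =-0.00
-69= -69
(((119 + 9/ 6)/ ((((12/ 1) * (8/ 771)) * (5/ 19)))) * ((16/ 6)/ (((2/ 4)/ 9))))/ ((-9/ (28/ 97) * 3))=-1887.20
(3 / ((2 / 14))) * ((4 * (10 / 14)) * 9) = 540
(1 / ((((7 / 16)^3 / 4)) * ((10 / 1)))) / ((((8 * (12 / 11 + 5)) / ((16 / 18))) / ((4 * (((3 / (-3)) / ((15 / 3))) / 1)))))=-360448 / 5170725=-0.07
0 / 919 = 0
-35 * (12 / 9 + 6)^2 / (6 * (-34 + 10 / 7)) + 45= 168155 / 3078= 54.63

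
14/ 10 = 1.40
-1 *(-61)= 61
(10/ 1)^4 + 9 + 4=10013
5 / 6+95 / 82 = 245 / 123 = 1.99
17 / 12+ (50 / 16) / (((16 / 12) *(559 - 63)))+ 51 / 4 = 14.17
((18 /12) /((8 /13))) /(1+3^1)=39 /64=0.61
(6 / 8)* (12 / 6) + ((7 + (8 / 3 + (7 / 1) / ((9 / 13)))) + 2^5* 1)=959 / 18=53.28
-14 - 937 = -951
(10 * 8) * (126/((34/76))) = 383040/17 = 22531.76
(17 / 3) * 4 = 68 / 3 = 22.67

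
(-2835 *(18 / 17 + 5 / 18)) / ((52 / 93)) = -11981655 / 1768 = -6776.95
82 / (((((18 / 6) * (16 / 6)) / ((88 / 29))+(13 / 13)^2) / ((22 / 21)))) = 4961 / 210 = 23.62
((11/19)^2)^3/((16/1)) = 1771561/752734096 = 0.00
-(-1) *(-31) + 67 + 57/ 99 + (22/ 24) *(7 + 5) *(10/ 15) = 483/ 11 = 43.91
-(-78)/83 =78/83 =0.94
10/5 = 2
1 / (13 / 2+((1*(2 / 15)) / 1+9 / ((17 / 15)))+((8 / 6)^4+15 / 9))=13770 / 267161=0.05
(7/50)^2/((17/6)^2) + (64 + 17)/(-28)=-14618277/5057500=-2.89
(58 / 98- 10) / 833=-461 / 40817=-0.01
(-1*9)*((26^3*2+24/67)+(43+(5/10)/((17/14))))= -360791838/1139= -316761.93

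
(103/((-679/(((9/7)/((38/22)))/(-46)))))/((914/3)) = 30591/3796867508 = 0.00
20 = 20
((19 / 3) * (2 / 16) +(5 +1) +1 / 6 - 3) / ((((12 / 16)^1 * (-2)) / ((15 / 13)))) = -475 / 156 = -3.04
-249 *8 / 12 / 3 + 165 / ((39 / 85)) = 11867 / 39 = 304.28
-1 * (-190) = 190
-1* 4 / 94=-2 / 47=-0.04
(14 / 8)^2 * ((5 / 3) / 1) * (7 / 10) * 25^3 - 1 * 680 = 5294095 / 96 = 55146.82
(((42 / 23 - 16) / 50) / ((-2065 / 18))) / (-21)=-978 / 8311625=-0.00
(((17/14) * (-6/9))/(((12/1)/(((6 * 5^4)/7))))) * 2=-10625/147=-72.28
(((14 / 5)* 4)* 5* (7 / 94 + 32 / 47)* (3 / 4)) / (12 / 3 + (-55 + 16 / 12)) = -4473 / 7003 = -0.64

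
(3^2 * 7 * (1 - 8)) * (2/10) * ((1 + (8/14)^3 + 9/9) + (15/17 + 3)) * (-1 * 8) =2547936/595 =4282.25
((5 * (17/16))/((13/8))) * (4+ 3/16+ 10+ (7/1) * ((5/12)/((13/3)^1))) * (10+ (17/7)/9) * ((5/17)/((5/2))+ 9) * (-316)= -122442469325/85176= -1437523.12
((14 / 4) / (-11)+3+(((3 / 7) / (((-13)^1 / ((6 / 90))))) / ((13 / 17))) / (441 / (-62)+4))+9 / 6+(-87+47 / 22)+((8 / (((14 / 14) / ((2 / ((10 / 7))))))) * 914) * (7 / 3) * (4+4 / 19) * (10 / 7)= 205563023097191 / 1431560130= 143593.71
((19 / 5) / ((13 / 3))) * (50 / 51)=190 / 221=0.86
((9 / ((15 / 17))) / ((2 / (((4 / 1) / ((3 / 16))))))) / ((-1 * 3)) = -544 / 15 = -36.27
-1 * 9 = -9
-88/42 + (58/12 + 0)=115/42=2.74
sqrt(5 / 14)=sqrt(70) / 14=0.60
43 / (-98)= -43 / 98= -0.44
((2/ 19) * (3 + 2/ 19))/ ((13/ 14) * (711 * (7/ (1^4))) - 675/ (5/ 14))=236/ 1972143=0.00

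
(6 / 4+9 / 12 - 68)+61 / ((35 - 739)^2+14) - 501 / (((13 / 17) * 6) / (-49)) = 5284.67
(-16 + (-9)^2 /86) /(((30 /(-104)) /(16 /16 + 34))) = 235690 /129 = 1827.05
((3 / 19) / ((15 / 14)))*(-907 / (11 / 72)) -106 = -1025026 / 1045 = -980.89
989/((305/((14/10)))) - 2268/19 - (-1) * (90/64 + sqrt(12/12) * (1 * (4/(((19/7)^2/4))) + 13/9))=-17409922111/158551200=-109.81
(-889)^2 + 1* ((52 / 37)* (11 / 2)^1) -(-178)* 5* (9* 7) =31316753 / 37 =846398.73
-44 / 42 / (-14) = 11 / 147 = 0.07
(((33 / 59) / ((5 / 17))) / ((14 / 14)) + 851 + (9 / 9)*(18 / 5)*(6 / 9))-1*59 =234909 / 295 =796.30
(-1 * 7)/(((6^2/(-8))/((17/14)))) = 17/9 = 1.89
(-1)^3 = -1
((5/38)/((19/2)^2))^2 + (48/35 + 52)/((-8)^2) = 21970482427/26345693360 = 0.83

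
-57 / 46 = -1.24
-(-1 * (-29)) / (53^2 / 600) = -17400 / 2809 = -6.19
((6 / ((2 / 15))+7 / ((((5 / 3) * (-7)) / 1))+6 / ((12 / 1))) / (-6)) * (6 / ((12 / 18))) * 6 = -4041 / 10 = -404.10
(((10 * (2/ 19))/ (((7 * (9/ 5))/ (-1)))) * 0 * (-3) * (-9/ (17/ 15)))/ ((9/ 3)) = 0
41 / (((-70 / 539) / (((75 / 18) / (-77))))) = 17.08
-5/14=-0.36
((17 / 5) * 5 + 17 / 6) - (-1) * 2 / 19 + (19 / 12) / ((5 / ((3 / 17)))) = 387493 / 19380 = 19.99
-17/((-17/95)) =95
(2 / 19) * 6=0.63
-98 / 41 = -2.39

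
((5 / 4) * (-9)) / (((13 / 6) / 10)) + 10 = -545 / 13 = -41.92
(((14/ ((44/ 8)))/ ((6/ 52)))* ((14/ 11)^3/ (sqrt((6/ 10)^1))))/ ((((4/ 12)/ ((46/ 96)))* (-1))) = -2871596* sqrt(15)/ 131769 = -84.40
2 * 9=18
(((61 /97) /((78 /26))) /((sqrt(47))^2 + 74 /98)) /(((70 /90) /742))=158417 /37830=4.19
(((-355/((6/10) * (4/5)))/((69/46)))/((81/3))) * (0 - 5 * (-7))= -310625/486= -639.15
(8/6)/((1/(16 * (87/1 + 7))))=6016/3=2005.33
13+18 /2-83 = -61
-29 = -29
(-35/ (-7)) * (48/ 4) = 60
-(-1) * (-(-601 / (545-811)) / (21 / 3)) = -601 / 1862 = -0.32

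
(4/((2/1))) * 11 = 22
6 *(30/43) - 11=-293/43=-6.81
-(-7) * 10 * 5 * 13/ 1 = 4550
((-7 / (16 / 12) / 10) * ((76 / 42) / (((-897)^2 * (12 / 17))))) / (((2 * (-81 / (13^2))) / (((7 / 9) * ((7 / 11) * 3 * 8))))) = 15827 / 763569180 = 0.00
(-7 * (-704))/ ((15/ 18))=5913.60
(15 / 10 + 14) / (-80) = -31 / 160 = -0.19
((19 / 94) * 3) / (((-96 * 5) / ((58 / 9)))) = -551 / 67680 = -0.01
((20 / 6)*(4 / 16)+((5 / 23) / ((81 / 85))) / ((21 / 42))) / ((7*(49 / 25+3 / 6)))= 120125 / 1604043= 0.07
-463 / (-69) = 463 / 69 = 6.71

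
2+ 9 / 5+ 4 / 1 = 39 / 5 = 7.80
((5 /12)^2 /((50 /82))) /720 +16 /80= 20777 /103680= 0.20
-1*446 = -446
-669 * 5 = -3345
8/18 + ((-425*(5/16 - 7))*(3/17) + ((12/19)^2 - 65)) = 22738105/51984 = 437.41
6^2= 36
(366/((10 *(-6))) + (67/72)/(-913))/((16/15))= -2005283/350592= -5.72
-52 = -52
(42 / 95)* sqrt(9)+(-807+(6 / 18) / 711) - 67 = -176834137 / 202635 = -872.67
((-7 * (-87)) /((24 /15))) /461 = 3045 /3688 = 0.83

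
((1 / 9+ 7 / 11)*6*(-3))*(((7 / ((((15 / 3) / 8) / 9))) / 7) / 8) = -1332 / 55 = -24.22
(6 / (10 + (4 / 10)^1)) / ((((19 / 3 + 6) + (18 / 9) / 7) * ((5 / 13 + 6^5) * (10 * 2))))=63 / 214317160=0.00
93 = 93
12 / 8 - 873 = -1743 / 2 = -871.50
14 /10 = 7 /5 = 1.40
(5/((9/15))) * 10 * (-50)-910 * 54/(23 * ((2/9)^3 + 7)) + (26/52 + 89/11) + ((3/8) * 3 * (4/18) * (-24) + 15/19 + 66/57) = -4466.87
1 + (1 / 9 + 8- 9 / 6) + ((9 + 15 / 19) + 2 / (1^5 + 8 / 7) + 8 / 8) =33061 / 1710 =19.33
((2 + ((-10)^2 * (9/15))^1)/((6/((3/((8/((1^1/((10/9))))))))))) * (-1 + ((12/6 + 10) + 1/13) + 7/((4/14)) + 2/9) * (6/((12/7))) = 1817809/4160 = 436.97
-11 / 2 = -5.50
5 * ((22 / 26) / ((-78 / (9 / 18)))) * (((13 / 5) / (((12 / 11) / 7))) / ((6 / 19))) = -16093 / 11232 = -1.43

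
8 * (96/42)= 128/7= 18.29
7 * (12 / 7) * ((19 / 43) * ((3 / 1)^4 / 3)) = 6156 / 43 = 143.16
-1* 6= -6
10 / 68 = 0.15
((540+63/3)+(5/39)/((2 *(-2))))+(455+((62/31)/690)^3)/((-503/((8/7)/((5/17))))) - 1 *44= 19301781110488553/37592106142500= 513.45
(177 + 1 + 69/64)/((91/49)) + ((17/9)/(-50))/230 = 96.43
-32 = -32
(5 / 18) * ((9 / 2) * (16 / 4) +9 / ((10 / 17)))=37 / 4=9.25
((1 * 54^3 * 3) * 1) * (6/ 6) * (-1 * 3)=-1417176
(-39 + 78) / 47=39 / 47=0.83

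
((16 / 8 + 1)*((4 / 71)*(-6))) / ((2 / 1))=-36 / 71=-0.51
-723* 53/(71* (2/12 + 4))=-229914/1775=-129.53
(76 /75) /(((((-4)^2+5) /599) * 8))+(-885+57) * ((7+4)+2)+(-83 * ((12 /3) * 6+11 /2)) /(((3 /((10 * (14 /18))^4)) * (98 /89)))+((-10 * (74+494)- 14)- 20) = -18799832750653 /6889050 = -2728944.16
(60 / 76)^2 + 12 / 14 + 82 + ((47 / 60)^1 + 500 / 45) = 43382207 / 454860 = 95.37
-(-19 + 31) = -12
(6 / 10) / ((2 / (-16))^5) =-98304 / 5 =-19660.80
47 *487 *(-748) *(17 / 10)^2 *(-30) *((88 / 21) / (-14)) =-444306693.78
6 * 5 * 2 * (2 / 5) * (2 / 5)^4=384 / 625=0.61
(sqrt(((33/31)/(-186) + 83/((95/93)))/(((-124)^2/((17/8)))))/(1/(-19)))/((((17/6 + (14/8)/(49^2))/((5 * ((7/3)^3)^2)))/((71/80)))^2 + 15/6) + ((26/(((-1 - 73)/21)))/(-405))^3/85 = 753571/10593156864375 - 8208832947066573409 * sqrt(23958319895)/1577747576031430965081800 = -0.81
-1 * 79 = -79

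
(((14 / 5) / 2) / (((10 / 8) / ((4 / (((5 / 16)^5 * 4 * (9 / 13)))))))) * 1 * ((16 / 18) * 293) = 894661820416 / 6328125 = 141378.66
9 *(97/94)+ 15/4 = 2451/188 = 13.04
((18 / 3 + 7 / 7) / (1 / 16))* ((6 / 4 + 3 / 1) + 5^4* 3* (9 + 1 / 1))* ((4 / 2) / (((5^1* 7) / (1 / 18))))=100024 / 15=6668.27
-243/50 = -4.86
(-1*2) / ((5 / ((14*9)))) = -252 / 5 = -50.40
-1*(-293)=293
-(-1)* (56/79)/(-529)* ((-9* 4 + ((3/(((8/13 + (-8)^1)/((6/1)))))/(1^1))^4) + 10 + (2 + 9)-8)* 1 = -5642791/342351872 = -0.02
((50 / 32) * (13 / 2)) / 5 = 65 / 32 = 2.03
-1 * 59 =-59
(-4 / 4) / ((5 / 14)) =-14 / 5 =-2.80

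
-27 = -27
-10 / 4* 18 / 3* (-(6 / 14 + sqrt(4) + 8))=1095 / 7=156.43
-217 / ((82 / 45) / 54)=-263655 / 41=-6430.61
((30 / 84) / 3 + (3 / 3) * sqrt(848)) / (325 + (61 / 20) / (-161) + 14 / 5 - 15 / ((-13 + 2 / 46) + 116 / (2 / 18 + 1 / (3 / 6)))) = 422050 / 1160789529 + 4726960 * sqrt(53) / 386929843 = 0.09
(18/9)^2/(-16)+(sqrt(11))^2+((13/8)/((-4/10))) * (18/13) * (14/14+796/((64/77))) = -688879/128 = -5381.87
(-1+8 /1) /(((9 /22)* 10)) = 77 /45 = 1.71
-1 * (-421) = 421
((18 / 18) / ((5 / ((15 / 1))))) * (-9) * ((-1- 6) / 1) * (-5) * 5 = -4725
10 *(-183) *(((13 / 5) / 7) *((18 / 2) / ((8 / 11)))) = -235521 / 28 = -8411.46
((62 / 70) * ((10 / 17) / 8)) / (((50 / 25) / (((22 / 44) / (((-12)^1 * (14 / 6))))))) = -31 / 53312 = -0.00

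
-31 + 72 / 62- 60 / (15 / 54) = -7621 / 31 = -245.84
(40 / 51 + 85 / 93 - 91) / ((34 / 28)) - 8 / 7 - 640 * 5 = -205365348 / 62713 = -3274.69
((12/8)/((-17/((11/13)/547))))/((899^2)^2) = -33/157924082567495374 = -0.00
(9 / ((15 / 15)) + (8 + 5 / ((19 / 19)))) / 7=22 / 7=3.14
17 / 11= 1.55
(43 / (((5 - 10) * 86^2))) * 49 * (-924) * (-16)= -181104 / 215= -842.34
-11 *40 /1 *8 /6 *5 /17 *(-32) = 281600 /51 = 5521.57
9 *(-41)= -369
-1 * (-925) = 925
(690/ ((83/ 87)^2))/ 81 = 193430/ 20667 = 9.36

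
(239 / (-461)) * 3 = -717 / 461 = -1.56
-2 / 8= -1 / 4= -0.25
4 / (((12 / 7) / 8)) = 56 / 3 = 18.67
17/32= 0.53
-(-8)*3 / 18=4 / 3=1.33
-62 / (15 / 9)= -186 / 5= -37.20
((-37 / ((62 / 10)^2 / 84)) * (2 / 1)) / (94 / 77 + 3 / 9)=-35897400 / 344999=-104.05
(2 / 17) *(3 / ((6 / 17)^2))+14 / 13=305 / 78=3.91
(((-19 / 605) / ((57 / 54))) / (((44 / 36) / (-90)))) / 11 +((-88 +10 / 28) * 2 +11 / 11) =-17841608 / 102487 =-174.09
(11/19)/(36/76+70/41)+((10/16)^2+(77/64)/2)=273501/217472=1.26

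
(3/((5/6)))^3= 5832/125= 46.66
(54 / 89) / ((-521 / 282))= -15228 / 46369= -0.33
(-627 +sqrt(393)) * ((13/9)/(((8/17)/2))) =-46189/12 +221 * sqrt(393)/36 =-3727.38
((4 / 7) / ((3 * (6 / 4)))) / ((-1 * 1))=-8 / 63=-0.13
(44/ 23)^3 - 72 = -790840/ 12167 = -65.00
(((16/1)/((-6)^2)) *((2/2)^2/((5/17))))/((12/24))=136/45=3.02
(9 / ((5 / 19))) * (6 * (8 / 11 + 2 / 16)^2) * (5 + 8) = 7502625 / 3872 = 1937.66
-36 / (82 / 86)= -37.76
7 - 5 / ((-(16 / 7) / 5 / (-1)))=-63 / 16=-3.94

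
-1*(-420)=420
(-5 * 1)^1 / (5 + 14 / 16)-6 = -322 / 47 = -6.85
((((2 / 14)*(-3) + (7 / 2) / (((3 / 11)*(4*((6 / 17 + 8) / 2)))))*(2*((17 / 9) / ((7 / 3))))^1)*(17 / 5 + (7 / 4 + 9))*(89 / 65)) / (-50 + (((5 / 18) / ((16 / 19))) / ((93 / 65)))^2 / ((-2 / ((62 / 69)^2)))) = -21405273703062048 / 100505493864741875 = -0.21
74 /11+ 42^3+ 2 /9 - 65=7328965 /99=74029.95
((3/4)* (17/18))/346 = 17/8304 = 0.00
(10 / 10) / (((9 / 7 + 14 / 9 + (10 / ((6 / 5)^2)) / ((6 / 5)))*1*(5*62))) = 378 / 1011065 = 0.00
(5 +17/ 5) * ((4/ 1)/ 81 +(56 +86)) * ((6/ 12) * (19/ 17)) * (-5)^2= 7651490/ 459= 16669.91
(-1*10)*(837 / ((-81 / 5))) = 1550 / 3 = 516.67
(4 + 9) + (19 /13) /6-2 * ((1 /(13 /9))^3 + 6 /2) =86737 /13182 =6.58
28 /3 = 9.33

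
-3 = -3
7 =7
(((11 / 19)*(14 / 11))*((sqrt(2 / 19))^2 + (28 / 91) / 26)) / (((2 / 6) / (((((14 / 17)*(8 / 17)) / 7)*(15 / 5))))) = 0.04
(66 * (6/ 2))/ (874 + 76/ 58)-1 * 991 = -12574901/ 12692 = -990.77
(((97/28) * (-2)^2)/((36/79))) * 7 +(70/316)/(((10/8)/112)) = 661825/2844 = 232.71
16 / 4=4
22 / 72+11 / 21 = 209 / 252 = 0.83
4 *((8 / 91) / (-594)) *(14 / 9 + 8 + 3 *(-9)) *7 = 2512 / 34749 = 0.07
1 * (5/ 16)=5/ 16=0.31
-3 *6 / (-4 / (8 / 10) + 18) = -18 / 13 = -1.38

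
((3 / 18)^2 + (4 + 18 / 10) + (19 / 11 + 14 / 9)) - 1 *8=733 / 660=1.11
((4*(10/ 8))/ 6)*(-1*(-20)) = 50/ 3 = 16.67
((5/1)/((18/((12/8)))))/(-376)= -5/4512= -0.00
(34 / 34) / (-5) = -1 / 5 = -0.20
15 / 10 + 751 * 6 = 9015 / 2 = 4507.50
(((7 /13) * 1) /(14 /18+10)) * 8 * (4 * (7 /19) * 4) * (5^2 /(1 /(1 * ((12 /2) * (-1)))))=-8467200 /23959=-353.40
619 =619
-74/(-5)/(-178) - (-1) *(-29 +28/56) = -25439/890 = -28.58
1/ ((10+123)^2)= 1/ 17689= 0.00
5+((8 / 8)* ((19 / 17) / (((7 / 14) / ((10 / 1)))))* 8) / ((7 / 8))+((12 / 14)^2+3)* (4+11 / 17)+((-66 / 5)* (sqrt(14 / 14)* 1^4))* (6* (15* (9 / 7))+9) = -5912232 / 4165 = -1419.50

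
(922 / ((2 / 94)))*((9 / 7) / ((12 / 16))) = 520008 / 7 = 74286.86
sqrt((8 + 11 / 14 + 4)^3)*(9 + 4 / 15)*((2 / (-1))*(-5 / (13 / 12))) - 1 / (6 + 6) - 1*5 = -61 / 12 + 49762*sqrt(2506) / 637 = 3905.57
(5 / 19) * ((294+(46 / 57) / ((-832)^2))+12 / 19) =29063024755 / 374839296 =77.53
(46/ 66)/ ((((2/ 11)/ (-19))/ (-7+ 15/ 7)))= 7429/ 21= 353.76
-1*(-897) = 897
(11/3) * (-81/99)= -3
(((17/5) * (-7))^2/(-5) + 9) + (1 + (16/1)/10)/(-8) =-104613/1000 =-104.61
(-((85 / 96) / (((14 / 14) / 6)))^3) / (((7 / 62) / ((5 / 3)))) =-95189375 / 43008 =-2213.29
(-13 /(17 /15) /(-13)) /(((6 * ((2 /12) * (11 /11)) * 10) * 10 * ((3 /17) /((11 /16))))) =11 /320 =0.03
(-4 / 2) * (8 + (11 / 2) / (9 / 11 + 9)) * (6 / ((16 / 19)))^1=-35131 / 288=-121.98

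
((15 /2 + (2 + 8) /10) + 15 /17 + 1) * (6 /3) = 353 /17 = 20.76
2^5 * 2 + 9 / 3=67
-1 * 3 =-3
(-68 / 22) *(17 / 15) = -578 / 165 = -3.50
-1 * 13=-13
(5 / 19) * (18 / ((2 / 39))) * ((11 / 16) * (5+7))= 57915 / 76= 762.04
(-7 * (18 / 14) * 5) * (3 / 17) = -135 / 17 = -7.94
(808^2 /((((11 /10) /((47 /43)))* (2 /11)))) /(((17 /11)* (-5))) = -337530688 /731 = -461738.29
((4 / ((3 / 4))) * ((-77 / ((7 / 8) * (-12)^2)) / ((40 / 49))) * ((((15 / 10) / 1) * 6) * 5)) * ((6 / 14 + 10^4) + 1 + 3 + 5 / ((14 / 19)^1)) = -3597363 / 2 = -1798681.50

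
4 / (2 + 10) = 1 / 3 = 0.33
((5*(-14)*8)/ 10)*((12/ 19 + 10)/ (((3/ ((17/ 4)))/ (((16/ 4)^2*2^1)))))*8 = -12307456/ 57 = -215920.28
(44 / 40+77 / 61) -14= -7099 / 610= -11.64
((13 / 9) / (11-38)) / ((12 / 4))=-13 / 729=-0.02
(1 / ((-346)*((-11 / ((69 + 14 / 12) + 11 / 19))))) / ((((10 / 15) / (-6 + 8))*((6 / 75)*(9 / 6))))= 201625 / 433884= 0.46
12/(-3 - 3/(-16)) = -64/15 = -4.27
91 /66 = 1.38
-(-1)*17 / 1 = 17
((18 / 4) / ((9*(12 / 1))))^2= 1 / 576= 0.00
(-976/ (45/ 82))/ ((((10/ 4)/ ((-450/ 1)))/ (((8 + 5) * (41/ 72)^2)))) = 109308706/ 81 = 1349490.20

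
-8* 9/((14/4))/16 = -9/7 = -1.29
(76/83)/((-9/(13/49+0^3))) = -988/36603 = -0.03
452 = 452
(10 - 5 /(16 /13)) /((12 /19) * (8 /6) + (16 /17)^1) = 30685 /9216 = 3.33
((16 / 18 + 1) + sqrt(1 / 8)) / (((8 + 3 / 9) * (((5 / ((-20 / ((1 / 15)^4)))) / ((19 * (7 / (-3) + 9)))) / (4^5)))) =-5953536000 - 787968000 * sqrt(2) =-7067891032.32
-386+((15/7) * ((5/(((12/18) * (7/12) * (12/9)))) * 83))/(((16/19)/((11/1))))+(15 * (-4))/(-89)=22017.53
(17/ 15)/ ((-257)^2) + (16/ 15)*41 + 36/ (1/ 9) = 364326301/ 990735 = 367.73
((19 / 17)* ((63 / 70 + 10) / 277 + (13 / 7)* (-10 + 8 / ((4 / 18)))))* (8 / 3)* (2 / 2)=1396348 / 9695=144.03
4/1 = 4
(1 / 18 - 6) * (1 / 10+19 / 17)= -2461 / 340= -7.24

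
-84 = -84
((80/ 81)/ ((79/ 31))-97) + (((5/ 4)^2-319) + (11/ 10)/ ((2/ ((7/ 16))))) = -847349057/ 2047680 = -413.81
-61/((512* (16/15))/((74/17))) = -33855/69632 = -0.49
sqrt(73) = 8.54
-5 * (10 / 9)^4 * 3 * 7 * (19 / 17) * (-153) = 6650000 / 243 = 27366.26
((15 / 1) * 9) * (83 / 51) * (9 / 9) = 3735 / 17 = 219.71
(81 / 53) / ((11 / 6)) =486 / 583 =0.83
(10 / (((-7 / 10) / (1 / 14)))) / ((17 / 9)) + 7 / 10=1331 / 8330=0.16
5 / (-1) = -5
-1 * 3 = -3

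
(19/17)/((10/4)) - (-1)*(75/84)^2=82917/66640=1.24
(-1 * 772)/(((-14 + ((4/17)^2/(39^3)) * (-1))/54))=357332673204/120002345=2977.71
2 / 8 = 1 / 4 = 0.25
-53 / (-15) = 53 / 15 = 3.53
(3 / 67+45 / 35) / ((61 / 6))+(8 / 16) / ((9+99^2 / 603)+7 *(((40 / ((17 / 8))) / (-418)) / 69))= 3575420435823 / 23730055699672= 0.15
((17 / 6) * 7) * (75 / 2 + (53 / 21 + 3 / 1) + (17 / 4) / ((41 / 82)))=9197 / 9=1021.89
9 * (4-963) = -8631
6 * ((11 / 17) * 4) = 264 / 17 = 15.53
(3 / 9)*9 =3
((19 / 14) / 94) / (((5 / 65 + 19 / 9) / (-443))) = -984789 / 336896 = -2.92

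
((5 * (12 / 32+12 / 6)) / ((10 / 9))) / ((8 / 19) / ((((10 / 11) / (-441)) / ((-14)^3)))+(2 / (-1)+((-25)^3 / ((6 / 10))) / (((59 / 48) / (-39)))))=958455 / 124362700384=0.00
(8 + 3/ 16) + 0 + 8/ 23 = 3141/ 368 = 8.54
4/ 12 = 1/ 3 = 0.33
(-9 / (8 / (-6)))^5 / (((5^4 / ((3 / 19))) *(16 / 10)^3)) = 43046721 / 49807360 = 0.86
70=70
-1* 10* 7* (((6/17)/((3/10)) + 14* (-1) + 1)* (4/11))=56280/187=300.96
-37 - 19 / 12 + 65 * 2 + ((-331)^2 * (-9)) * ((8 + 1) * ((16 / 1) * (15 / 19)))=-25558369237 / 228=-112098110.69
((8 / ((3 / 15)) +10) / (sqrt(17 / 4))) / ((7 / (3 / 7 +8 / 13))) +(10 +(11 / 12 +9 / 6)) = 16.03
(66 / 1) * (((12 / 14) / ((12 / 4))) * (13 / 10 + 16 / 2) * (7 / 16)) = 3069 / 40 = 76.72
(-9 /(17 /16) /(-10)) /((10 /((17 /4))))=0.36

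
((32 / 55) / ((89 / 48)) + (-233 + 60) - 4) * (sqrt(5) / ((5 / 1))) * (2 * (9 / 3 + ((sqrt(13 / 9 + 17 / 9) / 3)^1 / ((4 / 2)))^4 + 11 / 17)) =-52243592581 * sqrt(5) / 202212450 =-577.71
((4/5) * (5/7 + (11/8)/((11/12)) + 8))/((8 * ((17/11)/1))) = 1573/2380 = 0.66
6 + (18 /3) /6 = 7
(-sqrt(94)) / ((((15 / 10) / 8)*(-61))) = 16*sqrt(94) / 183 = 0.85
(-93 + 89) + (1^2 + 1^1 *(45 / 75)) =-12 / 5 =-2.40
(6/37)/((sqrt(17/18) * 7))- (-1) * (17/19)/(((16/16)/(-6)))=-102/19 + 18 * sqrt(34)/4403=-5.34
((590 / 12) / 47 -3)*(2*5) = -2755 / 141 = -19.54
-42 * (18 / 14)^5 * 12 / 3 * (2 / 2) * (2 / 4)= -708588 / 2401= -295.12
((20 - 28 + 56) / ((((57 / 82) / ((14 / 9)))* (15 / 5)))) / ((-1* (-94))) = 9184 / 24111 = 0.38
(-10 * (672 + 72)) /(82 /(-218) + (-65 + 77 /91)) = 10542480 /91439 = 115.30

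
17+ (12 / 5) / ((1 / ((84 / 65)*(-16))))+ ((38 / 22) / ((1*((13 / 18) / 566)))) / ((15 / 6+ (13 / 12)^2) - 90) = -2146724023 / 44440825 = -48.31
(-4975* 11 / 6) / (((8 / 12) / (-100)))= 1368125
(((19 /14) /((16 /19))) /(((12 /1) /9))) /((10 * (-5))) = -1083 /44800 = -0.02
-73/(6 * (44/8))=-73/33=-2.21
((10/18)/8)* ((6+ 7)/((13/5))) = 25/72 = 0.35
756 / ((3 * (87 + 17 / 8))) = 2.83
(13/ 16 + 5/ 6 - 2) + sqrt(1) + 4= 223/ 48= 4.65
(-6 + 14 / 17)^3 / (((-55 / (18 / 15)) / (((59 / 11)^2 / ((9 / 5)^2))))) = 3564544 / 132651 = 26.87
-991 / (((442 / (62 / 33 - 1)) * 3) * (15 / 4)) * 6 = -114956 / 109395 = -1.05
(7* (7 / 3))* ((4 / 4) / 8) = 49 / 24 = 2.04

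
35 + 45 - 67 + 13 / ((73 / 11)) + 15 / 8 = 9831 / 584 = 16.83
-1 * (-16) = 16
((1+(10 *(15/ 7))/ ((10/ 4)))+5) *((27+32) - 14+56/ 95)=441762/ 665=664.30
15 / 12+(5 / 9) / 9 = 425 / 324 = 1.31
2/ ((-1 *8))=-1/ 4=-0.25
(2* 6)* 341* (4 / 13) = 16368 / 13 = 1259.08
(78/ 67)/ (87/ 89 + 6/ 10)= 0.74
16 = 16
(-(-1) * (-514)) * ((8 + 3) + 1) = -6168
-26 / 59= -0.44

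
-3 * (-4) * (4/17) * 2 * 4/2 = 192/17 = 11.29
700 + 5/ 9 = 6305/ 9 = 700.56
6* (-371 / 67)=-2226 / 67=-33.22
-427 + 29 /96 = -40963 /96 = -426.70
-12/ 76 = -3/ 19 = -0.16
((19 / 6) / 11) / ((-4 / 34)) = -323 / 132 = -2.45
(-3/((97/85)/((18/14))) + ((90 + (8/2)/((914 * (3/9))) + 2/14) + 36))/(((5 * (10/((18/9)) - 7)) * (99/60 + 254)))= -10885076/226654177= -0.05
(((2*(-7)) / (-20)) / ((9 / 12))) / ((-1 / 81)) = -378 / 5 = -75.60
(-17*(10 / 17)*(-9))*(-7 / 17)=-630 / 17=-37.06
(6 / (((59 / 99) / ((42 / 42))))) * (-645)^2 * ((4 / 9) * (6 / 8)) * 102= 8402040900 / 59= 142407472.88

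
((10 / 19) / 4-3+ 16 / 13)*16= -6472 / 247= -26.20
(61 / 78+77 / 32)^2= 15832441 / 1557504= 10.17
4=4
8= 8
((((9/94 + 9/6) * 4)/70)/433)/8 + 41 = 23362963/569828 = 41.00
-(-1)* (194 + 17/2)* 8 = 1620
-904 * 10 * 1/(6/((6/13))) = -695.38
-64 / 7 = -9.14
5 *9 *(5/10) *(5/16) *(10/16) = 1125/256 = 4.39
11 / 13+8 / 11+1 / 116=26243 / 16588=1.58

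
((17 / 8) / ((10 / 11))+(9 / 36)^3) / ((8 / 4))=753 / 640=1.18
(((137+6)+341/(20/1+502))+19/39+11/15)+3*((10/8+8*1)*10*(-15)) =-68159029/16965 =-4017.63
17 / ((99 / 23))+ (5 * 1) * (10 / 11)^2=8801 / 1089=8.08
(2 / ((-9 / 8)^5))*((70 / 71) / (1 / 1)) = -4587520 / 4192479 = -1.09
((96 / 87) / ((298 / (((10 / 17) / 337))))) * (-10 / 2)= -800 / 24755009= -0.00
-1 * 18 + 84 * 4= 318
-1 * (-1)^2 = -1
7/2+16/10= 51/10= 5.10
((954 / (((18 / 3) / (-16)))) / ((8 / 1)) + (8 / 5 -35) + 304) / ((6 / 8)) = -316 / 5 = -63.20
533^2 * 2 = 568178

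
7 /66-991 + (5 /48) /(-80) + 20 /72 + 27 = -24421921 /25344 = -963.62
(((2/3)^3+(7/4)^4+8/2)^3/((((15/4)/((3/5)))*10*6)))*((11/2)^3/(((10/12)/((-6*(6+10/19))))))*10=-34845944466723334087/65357217792000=-533161.38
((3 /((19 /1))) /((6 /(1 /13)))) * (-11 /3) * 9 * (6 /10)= -99 /2470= -0.04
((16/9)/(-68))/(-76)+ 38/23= 110489/66861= 1.65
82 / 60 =41 / 30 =1.37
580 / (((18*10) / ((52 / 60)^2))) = 4901 / 2025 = 2.42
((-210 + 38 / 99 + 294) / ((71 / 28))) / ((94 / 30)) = 1169560 / 110121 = 10.62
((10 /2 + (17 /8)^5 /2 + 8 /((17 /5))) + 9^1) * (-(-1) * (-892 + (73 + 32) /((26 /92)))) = -19787.03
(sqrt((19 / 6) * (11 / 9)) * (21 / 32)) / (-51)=-7 * sqrt(1254) / 9792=-0.03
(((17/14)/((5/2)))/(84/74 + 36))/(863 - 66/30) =629/41395872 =0.00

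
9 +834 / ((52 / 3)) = 1485 / 26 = 57.12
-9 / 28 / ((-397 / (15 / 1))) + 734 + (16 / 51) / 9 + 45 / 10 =3768247015 / 5102244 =738.55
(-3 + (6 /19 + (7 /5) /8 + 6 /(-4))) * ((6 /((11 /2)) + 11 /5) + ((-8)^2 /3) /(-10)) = -52907 /11400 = -4.64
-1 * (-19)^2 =-361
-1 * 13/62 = -13/62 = -0.21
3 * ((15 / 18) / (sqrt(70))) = sqrt(70) / 28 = 0.30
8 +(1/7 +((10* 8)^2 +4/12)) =134578/21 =6408.48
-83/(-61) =1.36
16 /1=16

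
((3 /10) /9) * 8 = 4 /15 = 0.27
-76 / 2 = -38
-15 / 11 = -1.36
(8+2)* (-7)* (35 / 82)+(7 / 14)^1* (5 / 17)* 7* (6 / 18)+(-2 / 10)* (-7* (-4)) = -734671 / 20910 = -35.13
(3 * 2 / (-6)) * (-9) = 9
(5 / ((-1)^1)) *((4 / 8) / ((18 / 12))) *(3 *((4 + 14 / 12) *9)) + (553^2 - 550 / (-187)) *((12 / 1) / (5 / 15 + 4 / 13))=4865881983 / 850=5724567.04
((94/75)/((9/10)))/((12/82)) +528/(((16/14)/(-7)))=-1305916/405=-3224.48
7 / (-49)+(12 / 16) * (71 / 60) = 417 / 560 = 0.74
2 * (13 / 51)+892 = 45518 / 51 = 892.51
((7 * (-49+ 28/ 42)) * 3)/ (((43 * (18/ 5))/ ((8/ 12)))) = -5075/ 1161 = -4.37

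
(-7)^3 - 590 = -933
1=1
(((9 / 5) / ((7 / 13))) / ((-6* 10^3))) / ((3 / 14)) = -13 / 5000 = -0.00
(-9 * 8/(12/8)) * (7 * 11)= -3696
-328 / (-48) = 41 / 6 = 6.83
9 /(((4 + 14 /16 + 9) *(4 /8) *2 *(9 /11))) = 88 /111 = 0.79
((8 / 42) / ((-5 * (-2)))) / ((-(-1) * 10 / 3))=1 / 175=0.01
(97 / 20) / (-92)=-97 / 1840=-0.05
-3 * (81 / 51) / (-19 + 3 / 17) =81 / 320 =0.25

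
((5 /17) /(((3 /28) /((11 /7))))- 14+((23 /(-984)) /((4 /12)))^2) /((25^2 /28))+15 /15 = 485473381 /857310000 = 0.57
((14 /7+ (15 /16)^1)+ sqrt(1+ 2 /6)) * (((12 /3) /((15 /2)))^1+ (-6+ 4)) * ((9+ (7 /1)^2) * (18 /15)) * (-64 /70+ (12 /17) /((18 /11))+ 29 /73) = 56965744 * sqrt(3) /9772875+ 167336873 /6515250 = 35.78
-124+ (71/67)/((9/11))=-122.70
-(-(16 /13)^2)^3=16777216 /4826809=3.48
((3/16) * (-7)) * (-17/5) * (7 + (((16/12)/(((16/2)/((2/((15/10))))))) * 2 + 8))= 16541/240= 68.92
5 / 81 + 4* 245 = 79385 / 81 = 980.06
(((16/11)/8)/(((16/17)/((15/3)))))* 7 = 595/88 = 6.76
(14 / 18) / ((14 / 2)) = 1 / 9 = 0.11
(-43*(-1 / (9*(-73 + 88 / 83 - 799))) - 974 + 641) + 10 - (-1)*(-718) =-677269841 / 650592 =-1041.01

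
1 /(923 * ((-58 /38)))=-19 /26767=-0.00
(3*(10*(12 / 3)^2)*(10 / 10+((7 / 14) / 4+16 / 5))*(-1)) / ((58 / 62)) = -64356 / 29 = -2219.17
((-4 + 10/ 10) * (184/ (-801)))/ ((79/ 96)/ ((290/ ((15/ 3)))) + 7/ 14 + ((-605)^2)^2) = 341504/ 66391232623574807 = 0.00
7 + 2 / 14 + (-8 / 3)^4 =32722 / 567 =57.71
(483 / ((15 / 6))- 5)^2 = 885481 / 25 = 35419.24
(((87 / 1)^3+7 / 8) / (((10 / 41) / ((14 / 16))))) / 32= 1511924897 / 20480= 73824.46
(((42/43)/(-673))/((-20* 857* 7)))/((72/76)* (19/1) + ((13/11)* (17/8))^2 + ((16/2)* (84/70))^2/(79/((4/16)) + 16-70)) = 7608480/15509979395149849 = 0.00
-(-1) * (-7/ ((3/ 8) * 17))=-56/ 51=-1.10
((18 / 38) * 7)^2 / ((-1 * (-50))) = 3969 / 18050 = 0.22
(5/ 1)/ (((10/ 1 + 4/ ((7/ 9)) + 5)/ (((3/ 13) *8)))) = 280/ 611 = 0.46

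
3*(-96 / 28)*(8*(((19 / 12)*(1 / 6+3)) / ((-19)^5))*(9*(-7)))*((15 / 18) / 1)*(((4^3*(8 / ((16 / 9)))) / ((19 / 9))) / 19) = -155520 / 2476099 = -0.06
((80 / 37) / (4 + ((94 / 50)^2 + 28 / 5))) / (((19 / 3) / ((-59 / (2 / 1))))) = -4425000 / 5770927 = -0.77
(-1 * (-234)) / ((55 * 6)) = 39 / 55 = 0.71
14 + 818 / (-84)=179 / 42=4.26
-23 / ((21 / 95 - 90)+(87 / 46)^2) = 4623460 / 17328309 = 0.27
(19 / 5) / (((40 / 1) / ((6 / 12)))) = 19 / 400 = 0.05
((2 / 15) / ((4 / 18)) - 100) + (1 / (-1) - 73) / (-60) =-98.17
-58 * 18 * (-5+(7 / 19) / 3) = 96744 / 19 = 5091.79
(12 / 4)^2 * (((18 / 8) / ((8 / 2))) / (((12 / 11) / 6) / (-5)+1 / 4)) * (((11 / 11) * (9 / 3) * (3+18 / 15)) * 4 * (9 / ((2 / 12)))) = 3031182 / 47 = 64493.23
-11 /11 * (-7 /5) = 7 /5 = 1.40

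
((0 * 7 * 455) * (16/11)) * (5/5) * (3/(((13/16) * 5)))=0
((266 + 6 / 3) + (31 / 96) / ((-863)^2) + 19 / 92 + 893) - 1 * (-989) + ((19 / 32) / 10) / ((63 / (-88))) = 371255915860253 / 172667244960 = 2150.12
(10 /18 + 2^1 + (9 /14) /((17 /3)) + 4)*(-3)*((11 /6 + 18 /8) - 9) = 842815 /8568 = 98.37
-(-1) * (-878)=-878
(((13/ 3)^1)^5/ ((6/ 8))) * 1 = 1485172/ 729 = 2037.27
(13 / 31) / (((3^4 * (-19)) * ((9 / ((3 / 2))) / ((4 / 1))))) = -26 / 143127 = -0.00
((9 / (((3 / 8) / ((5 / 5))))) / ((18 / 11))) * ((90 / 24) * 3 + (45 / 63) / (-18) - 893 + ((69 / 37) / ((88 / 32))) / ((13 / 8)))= -1175161985 / 90909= -12926.79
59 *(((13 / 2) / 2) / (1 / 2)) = 767 / 2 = 383.50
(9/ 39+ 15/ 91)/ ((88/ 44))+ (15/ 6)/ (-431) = 15061/ 78442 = 0.19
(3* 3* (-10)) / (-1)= 90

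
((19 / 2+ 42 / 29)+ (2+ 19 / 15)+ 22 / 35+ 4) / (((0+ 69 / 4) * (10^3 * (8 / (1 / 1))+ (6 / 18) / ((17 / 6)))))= 1950869 / 14287350105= 0.00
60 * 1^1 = 60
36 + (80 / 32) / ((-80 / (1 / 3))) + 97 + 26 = 15263 / 96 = 158.99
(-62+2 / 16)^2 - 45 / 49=3827.60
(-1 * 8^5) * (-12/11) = 393216/11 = 35746.91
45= 45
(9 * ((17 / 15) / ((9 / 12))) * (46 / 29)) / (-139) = -3128 / 20155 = -0.16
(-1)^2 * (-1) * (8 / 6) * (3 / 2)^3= -9 / 2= -4.50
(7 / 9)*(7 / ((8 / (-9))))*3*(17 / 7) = -357 / 8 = -44.62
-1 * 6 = -6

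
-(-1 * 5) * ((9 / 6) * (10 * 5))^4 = 158203125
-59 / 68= -0.87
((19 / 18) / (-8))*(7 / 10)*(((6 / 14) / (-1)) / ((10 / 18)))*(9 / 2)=513 / 1600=0.32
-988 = -988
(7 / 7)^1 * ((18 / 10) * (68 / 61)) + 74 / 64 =30869 / 9760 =3.16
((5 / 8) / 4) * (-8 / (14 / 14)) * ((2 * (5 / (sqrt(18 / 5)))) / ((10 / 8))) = -5 * sqrt(10) / 3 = -5.27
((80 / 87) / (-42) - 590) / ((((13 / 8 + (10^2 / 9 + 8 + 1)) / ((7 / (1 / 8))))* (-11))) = 13798016 / 99847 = 138.19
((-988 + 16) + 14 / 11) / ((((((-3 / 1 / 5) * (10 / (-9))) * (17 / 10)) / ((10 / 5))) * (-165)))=21356 / 2057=10.38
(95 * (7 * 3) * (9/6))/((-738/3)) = -1995/164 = -12.16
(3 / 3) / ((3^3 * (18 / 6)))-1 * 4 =-3.99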